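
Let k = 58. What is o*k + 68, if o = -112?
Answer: -6428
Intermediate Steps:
o*k + 68 = -112*58 + 68 = -6496 + 68 = -6428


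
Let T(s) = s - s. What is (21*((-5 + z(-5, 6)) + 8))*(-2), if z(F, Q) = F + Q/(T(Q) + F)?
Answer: 672/5 ≈ 134.40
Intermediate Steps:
T(s) = 0
z(F, Q) = F + Q/F (z(F, Q) = F + Q/(0 + F) = F + Q/F)
(21*((-5 + z(-5, 6)) + 8))*(-2) = (21*((-5 + (-5 + 6/(-5))) + 8))*(-2) = (21*((-5 + (-5 + 6*(-⅕))) + 8))*(-2) = (21*((-5 + (-5 - 6/5)) + 8))*(-2) = (21*((-5 - 31/5) + 8))*(-2) = (21*(-56/5 + 8))*(-2) = (21*(-16/5))*(-2) = -336/5*(-2) = 672/5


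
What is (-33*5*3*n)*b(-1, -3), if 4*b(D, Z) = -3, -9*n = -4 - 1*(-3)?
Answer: 165/4 ≈ 41.250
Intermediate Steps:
n = ⅑ (n = -(-4 - 1*(-3))/9 = -(-4 + 3)/9 = -⅑*(-1) = ⅑ ≈ 0.11111)
b(D, Z) = -¾ (b(D, Z) = (¼)*(-3) = -¾)
(-33*5*3*n)*b(-1, -3) = -33*5*3/9*(-¾) = -495/9*(-¾) = -33*5/3*(-¾) = -55*(-¾) = 165/4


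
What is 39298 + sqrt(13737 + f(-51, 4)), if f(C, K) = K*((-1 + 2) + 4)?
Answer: 39298 + sqrt(13757) ≈ 39415.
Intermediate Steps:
f(C, K) = 5*K (f(C, K) = K*(1 + 4) = K*5 = 5*K)
39298 + sqrt(13737 + f(-51, 4)) = 39298 + sqrt(13737 + 5*4) = 39298 + sqrt(13737 + 20) = 39298 + sqrt(13757)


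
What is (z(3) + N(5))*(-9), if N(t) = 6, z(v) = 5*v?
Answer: -189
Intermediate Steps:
(z(3) + N(5))*(-9) = (5*3 + 6)*(-9) = (15 + 6)*(-9) = 21*(-9) = -189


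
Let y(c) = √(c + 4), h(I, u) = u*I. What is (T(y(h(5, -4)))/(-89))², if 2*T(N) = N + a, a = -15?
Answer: 209/31684 - 30*I/7921 ≈ 0.0065964 - 0.0037874*I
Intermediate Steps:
h(I, u) = I*u
y(c) = √(4 + c)
T(N) = -15/2 + N/2 (T(N) = (N - 15)/2 = (-15 + N)/2 = -15/2 + N/2)
(T(y(h(5, -4)))/(-89))² = ((-15/2 + √(4 + 5*(-4))/2)/(-89))² = ((-15/2 + √(4 - 20)/2)*(-1/89))² = ((-15/2 + √(-16)/2)*(-1/89))² = ((-15/2 + (4*I)/2)*(-1/89))² = ((-15/2 + 2*I)*(-1/89))² = (15/178 - 2*I/89)²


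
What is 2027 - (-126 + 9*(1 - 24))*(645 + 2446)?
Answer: 1031330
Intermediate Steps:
2027 - (-126 + 9*(1 - 24))*(645 + 2446) = 2027 - (-126 + 9*(-23))*3091 = 2027 - (-126 - 207)*3091 = 2027 - (-333)*3091 = 2027 - 1*(-1029303) = 2027 + 1029303 = 1031330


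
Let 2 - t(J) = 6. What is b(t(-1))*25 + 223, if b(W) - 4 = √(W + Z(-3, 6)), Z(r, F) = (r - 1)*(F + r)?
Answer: 323 + 100*I ≈ 323.0 + 100.0*I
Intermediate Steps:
Z(r, F) = (-1 + r)*(F + r)
t(J) = -4 (t(J) = 2 - 1*6 = 2 - 6 = -4)
b(W) = 4 + √(-12 + W) (b(W) = 4 + √(W + ((-3)² - 1*6 - 1*(-3) + 6*(-3))) = 4 + √(W + (9 - 6 + 3 - 18)) = 4 + √(W - 12) = 4 + √(-12 + W))
b(t(-1))*25 + 223 = (4 + √(-12 - 4))*25 + 223 = (4 + √(-16))*25 + 223 = (4 + 4*I)*25 + 223 = (100 + 100*I) + 223 = 323 + 100*I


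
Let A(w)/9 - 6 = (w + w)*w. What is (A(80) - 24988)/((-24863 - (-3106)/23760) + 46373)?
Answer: 1072360080/255540353 ≈ 4.1964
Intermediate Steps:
A(w) = 54 + 18*w**2 (A(w) = 54 + 9*((w + w)*w) = 54 + 9*((2*w)*w) = 54 + 9*(2*w**2) = 54 + 18*w**2)
(A(80) - 24988)/((-24863 - (-3106)/23760) + 46373) = ((54 + 18*80**2) - 24988)/((-24863 - (-3106)/23760) + 46373) = ((54 + 18*6400) - 24988)/((-24863 - (-3106)/23760) + 46373) = ((54 + 115200) - 24988)/((-24863 - 1*(-1553/11880)) + 46373) = (115254 - 24988)/((-24863 + 1553/11880) + 46373) = 90266/(-295370887/11880 + 46373) = 90266/(255540353/11880) = 90266*(11880/255540353) = 1072360080/255540353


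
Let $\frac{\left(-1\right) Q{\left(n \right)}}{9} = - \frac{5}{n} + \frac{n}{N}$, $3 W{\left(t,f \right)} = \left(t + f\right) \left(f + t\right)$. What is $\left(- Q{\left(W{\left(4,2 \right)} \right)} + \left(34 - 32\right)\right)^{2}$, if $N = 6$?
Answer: $\frac{4225}{16} \approx 264.06$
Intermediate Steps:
$W{\left(t,f \right)} = \frac{\left(f + t\right)^{2}}{3}$ ($W{\left(t,f \right)} = \frac{\left(t + f\right) \left(f + t\right)}{3} = \frac{\left(f + t\right) \left(f + t\right)}{3} = \frac{\left(f + t\right)^{2}}{3}$)
$Q{\left(n \right)} = \frac{45}{n} - \frac{3 n}{2}$ ($Q{\left(n \right)} = - 9 \left(- \frac{5}{n} + \frac{n}{6}\right) = \frac{45}{n} - \frac{3 n}{2}$)
$\left(- Q{\left(W{\left(4,2 \right)} \right)} + \left(34 - 32\right)\right)^{2} = \left(- (\frac{45}{\frac{1}{3} \left(2 + 4\right)^{2}} - \frac{3 \frac{\left(2 + 4\right)^{2}}{3}}{2}) + \left(34 - 32\right)\right)^{2} = \left(- (\frac{45}{\frac{1}{3} \cdot 6^{2}} - \frac{3 \frac{6^{2}}{3}}{2}) + 2\right)^{2} = \left(- (\frac{45}{\frac{1}{3} \cdot 36} - \frac{3 \cdot \frac{1}{3} \cdot 36}{2}) + 2\right)^{2} = \left(- (\frac{45}{12} - 18) + 2\right)^{2} = \left(- (45 \cdot \frac{1}{12} - 18) + 2\right)^{2} = \left(- (\frac{15}{4} - 18) + 2\right)^{2} = \left(\left(-1\right) \left(- \frac{57}{4}\right) + 2\right)^{2} = \left(\frac{57}{4} + 2\right)^{2} = \left(\frac{65}{4}\right)^{2} = \frac{4225}{16}$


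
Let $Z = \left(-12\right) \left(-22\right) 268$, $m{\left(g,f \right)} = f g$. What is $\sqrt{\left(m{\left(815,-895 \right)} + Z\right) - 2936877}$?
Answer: $5 i \sqrt{143822} \approx 1896.2 i$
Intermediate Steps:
$Z = 70752$ ($Z = 264 \cdot 268 = 70752$)
$\sqrt{\left(m{\left(815,-895 \right)} + Z\right) - 2936877} = \sqrt{\left(\left(-895\right) 815 + 70752\right) - 2936877} = \sqrt{\left(-729425 + 70752\right) - 2936877} = \sqrt{-658673 - 2936877} = \sqrt{-3595550} = 5 i \sqrt{143822}$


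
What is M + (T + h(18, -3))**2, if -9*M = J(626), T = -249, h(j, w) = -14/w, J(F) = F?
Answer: 536663/9 ≈ 59629.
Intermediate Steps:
M = -626/9 (M = -1/9*626 = -626/9 ≈ -69.556)
M + (T + h(18, -3))**2 = -626/9 + (-249 - 14/(-3))**2 = -626/9 + (-249 - 14*(-1/3))**2 = -626/9 + (-249 + 14/3)**2 = -626/9 + (-733/3)**2 = -626/9 + 537289/9 = 536663/9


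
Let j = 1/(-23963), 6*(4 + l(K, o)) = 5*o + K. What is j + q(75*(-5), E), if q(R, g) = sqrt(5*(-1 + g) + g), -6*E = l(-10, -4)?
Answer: 47925/23963 ≈ 2.0000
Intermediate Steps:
l(K, o) = -4 + K/6 + 5*o/6 (l(K, o) = -4 + (5*o + K)/6 = -4 + (K + 5*o)/6 = -4 + (K/6 + 5*o/6) = -4 + K/6 + 5*o/6)
E = 3/2 (E = -(-4 + (1/6)*(-10) + (5/6)*(-4))/6 = -(-4 - 5/3 - 10/3)/6 = -1/6*(-9) = 3/2 ≈ 1.5000)
q(R, g) = sqrt(-5 + 6*g) (q(R, g) = sqrt((-5 + 5*g) + g) = sqrt(-5 + 6*g))
j = -1/23963 ≈ -4.1731e-5
j + q(75*(-5), E) = -1/23963 + sqrt(-5 + 6*(3/2)) = -1/23963 + sqrt(-5 + 9) = -1/23963 + sqrt(4) = -1/23963 + 2 = 47925/23963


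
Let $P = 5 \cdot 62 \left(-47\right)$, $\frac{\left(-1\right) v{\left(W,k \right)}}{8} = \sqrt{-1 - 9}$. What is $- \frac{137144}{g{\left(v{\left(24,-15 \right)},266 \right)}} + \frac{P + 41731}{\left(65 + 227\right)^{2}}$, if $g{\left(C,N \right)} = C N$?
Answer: $\frac{27161}{85264} - \frac{2449 i \sqrt{10}}{380} \approx 0.31855 - 20.38 i$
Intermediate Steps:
$v{\left(W,k \right)} = - 8 i \sqrt{10}$ ($v{\left(W,k \right)} = - 8 \sqrt{-1 - 9} = - 8 \sqrt{-10} = - 8 i \sqrt{10}$)
$P = -14570$ ($P = 310 \left(-47\right) = -14570$)
$- \frac{137144}{g{\left(v{\left(24,-15 \right)},266 \right)}} + \frac{P + 41731}{\left(65 + 227\right)^{2}} = - \frac{137144}{- 8 i \sqrt{10} \cdot 266} + \frac{-14570 + 41731}{\left(65 + 227\right)^{2}} = - \frac{137144}{\left(-2128\right) i \sqrt{10}} + \frac{27161}{292^{2}} = - 137144 \frac{i \sqrt{10}}{21280} + \frac{27161}{85264} = - \frac{2449 i \sqrt{10}}{380} + 27161 \cdot \frac{1}{85264} = - \frac{2449 i \sqrt{10}}{380} + \frac{27161}{85264} = \frac{27161}{85264} - \frac{2449 i \sqrt{10}}{380}$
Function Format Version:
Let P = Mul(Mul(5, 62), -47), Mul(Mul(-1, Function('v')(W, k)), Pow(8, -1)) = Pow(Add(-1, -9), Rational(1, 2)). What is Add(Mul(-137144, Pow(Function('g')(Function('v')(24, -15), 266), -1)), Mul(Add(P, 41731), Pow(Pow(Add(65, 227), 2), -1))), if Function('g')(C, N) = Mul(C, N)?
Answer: Add(Rational(27161, 85264), Mul(Rational(-2449, 380), I, Pow(10, Rational(1, 2)))) ≈ Add(0.31855, Mul(-20.380, I))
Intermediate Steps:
Function('v')(W, k) = Mul(-8, I, Pow(10, Rational(1, 2))) (Function('v')(W, k) = Mul(-8, Pow(Add(-1, -9), Rational(1, 2))) = Mul(-8, Pow(-10, Rational(1, 2))) = Mul(-8, Mul(I, Pow(10, Rational(1, 2)))) = Mul(-8, I, Pow(10, Rational(1, 2))))
P = -14570 (P = Mul(310, -47) = -14570)
Add(Mul(-137144, Pow(Function('g')(Function('v')(24, -15), 266), -1)), Mul(Add(P, 41731), Pow(Pow(Add(65, 227), 2), -1))) = Add(Mul(-137144, Pow(Mul(Mul(-8, I, Pow(10, Rational(1, 2))), 266), -1)), Mul(Add(-14570, 41731), Pow(Pow(Add(65, 227), 2), -1))) = Add(Mul(-137144, Pow(Mul(-2128, I, Pow(10, Rational(1, 2))), -1)), Mul(27161, Pow(Pow(292, 2), -1))) = Add(Mul(-137144, Mul(Rational(1, 21280), I, Pow(10, Rational(1, 2)))), Mul(27161, Pow(85264, -1))) = Add(Mul(Rational(-2449, 380), I, Pow(10, Rational(1, 2))), Mul(27161, Rational(1, 85264))) = Add(Mul(Rational(-2449, 380), I, Pow(10, Rational(1, 2))), Rational(27161, 85264)) = Add(Rational(27161, 85264), Mul(Rational(-2449, 380), I, Pow(10, Rational(1, 2))))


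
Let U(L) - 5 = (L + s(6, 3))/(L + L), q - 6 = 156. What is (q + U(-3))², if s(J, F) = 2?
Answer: 1006009/36 ≈ 27945.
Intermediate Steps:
q = 162 (q = 6 + 156 = 162)
U(L) = 5 + (2 + L)/(2*L) (U(L) = 5 + (L + 2)/(L + L) = 5 + (2 + L)/((2*L)) = 5 + (2 + L)*(1/(2*L)) = 5 + (2 + L)/(2*L))
(q + U(-3))² = (162 + (11/2 + 1/(-3)))² = (162 + (11/2 - ⅓))² = (162 + 31/6)² = (1003/6)² = 1006009/36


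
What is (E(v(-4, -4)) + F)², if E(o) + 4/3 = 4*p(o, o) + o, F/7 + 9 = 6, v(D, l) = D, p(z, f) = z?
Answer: 16129/9 ≈ 1792.1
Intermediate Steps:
F = -21 (F = -63 + 7*6 = -63 + 42 = -21)
E(o) = -4/3 + 5*o (E(o) = -4/3 + (4*o + o) = -4/3 + 5*o)
(E(v(-4, -4)) + F)² = ((-4/3 + 5*(-4)) - 21)² = ((-4/3 - 20) - 21)² = (-64/3 - 21)² = (-127/3)² = 16129/9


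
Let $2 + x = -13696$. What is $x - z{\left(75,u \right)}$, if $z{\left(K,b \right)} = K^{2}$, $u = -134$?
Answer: $-19323$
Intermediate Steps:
$x = -13698$ ($x = -2 - 13696 = -13698$)
$x - z{\left(75,u \right)} = -13698 - 75^{2} = -13698 - 5625 = -19323$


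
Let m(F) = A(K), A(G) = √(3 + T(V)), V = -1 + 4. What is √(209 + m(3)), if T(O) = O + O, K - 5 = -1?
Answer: 2*√53 ≈ 14.560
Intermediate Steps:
K = 4 (K = 5 - 1 = 4)
V = 3
T(O) = 2*O
A(G) = 3 (A(G) = √(3 + 2*3) = √(3 + 6) = √9 = 3)
m(F) = 3
√(209 + m(3)) = √(209 + 3) = √212 = 2*√53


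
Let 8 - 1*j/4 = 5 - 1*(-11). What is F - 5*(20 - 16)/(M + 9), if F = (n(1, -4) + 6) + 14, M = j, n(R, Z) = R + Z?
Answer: 411/23 ≈ 17.870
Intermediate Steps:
j = -32 (j = 32 - 4*(5 - 1*(-11)) = 32 - 4*(5 + 11) = 32 - 4*16 = 32 - 64 = -32)
M = -32
F = 17 (F = ((1 - 4) + 6) + 14 = (-3 + 6) + 14 = 3 + 14 = 17)
F - 5*(20 - 16)/(M + 9) = 17 - 5*(20 - 16)/(-32 + 9) = 17 - 20/(-23) = 17 - 20*(-1)/23 = 17 - 5*(-4/23) = 17 + 20/23 = 411/23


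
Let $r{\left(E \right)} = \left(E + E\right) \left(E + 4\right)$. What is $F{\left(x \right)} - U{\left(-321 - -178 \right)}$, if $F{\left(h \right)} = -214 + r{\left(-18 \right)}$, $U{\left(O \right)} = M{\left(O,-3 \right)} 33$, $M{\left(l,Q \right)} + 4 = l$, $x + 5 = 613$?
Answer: $5141$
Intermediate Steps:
$x = 608$ ($x = -5 + 613 = 608$)
$M{\left(l,Q \right)} = -4 + l$
$r{\left(E \right)} = 2 E \left(4 + E\right)$
$U{\left(O \right)} = -132 + 33 O$ ($U{\left(O \right)} = \left(-4 + O\right) 33 = -132 + 33 O$)
$F{\left(h \right)} = 290$ ($F{\left(h \right)} = -214 + 2 \left(-18\right) \left(4 - 18\right) = -214 + 2 \left(-18\right) \left(-14\right) = -214 + 504 = 290$)
$F{\left(x \right)} - U{\left(-321 - -178 \right)} = 290 - \left(-132 + 33 \left(-321 - -178\right)\right) = 290 - \left(-132 + 33 \left(-321 + 178\right)\right) = 290 - \left(-132 + 33 \left(-143\right)\right) = 290 - \left(-132 - 4719\right) = 290 - -4851 = 290 + 4851 = 5141$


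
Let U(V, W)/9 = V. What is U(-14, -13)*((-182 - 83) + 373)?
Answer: -13608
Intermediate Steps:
U(V, W) = 9*V
U(-14, -13)*((-182 - 83) + 373) = (9*(-14))*((-182 - 83) + 373) = -126*(-265 + 373) = -126*108 = -13608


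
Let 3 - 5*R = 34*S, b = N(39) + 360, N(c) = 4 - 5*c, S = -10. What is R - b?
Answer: -502/5 ≈ -100.40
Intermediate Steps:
b = 169 (b = (4 - 5*39) + 360 = (4 - 195) + 360 = -191 + 360 = 169)
R = 343/5 (R = 3/5 - 34*(-10)/5 = 3/5 - 1/5*(-340) = 3/5 + 68 = 343/5 ≈ 68.600)
R - b = 343/5 - 1*169 = 343/5 - 169 = -502/5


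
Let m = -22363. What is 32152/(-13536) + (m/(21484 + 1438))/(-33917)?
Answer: -1562257760905/657718871004 ≈ -2.3753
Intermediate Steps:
32152/(-13536) + (m/(21484 + 1438))/(-33917) = 32152/(-13536) - 22363/(21484 + 1438)/(-33917) = 32152*(-1/13536) - 22363/22922*(-1/33917) = -4019/1692 - 22363*1/22922*(-1/33917) = -4019/1692 - 22363/22922*(-1/33917) = -4019/1692 + 22363/777445474 = -1562257760905/657718871004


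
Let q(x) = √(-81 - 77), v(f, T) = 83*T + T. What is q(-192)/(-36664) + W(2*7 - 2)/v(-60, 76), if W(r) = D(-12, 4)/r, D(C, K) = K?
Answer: 1/19152 - I*√158/36664 ≈ 5.2214e-5 - 0.00034284*I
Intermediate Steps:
v(f, T) = 84*T
q(x) = I*√158 (q(x) = √(-158) = I*√158)
W(r) = 4/r
q(-192)/(-36664) + W(2*7 - 2)/v(-60, 76) = (I*√158)/(-36664) + (4/(2*7 - 2))/((84*76)) = (I*√158)*(-1/36664) + (4/(14 - 2))/6384 = -I*√158/36664 + (4/12)*(1/6384) = -I*√158/36664 + (4*(1/12))*(1/6384) = -I*√158/36664 + (⅓)*(1/6384) = -I*√158/36664 + 1/19152 = 1/19152 - I*√158/36664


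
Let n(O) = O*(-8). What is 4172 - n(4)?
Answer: 4204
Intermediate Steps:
n(O) = -8*O
4172 - n(4) = 4172 - (-8)*4 = 4172 - 1*(-32) = 4172 + 32 = 4204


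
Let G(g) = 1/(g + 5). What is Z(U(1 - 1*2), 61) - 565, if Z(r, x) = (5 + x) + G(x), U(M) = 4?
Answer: -32933/66 ≈ -498.98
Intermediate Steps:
G(g) = 1/(5 + g)
Z(r, x) = 5 + x + 1/(5 + x) (Z(r, x) = (5 + x) + 1/(5 + x) = 5 + x + 1/(5 + x))
Z(U(1 - 1*2), 61) - 565 = (5 + 61 + 1/(5 + 61)) - 565 = (5 + 61 + 1/66) - 565 = 4357/66 - 565 = -32933/66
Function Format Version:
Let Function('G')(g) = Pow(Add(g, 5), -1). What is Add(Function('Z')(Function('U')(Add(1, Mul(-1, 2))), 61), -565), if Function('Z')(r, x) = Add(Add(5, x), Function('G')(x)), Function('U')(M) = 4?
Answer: Rational(-32933, 66) ≈ -498.98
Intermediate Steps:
Function('G')(g) = Pow(Add(5, g), -1)
Function('Z')(r, x) = Add(5, x, Pow(Add(5, x), -1)) (Function('Z')(r, x) = Add(Add(5, x), Pow(Add(5, x), -1)) = Add(5, x, Pow(Add(5, x), -1)))
Add(Function('Z')(Function('U')(Add(1, Mul(-1, 2))), 61), -565) = Add(Add(5, 61, Pow(Add(5, 61), -1)), -565) = Add(Add(5, 61, Pow(66, -1)), -565) = Add(Add(5, 61, Rational(1, 66)), -565) = Add(Rational(4357, 66), -565) = Rational(-32933, 66)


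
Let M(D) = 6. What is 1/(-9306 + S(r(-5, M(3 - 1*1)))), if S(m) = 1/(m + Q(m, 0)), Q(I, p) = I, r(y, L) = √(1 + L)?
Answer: -260568/2424845807 - 2*√7/2424845807 ≈ -0.00010746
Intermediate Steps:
S(m) = 1/(2*m) (S(m) = 1/(m + m) = 1/(2*m))
1/(-9306 + S(r(-5, M(3 - 1*1)))) = 1/(-9306 + 1/(2*(√(1 + 6)))) = 1/(-9306 + 1/(2*(√7))) = 1/(-9306 + (√7/7)/2) = 1/(-9306 + √7/14)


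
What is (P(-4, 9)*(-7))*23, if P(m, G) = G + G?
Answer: -2898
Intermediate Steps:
P(m, G) = 2*G
(P(-4, 9)*(-7))*23 = ((2*9)*(-7))*23 = (18*(-7))*23 = -126*23 = -2898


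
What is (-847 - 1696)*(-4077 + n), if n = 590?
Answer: 8867441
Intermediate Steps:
(-847 - 1696)*(-4077 + n) = (-847 - 1696)*(-4077 + 590) = -2543*(-3487) = 8867441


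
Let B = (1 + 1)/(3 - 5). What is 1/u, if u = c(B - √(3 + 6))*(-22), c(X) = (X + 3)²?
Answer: -1/22 ≈ -0.045455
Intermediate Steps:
B = -1 (B = 2/(-2) = 2*(-½) = -1)
c(X) = (3 + X)²
u = -22 (u = (3 + (-1 - √(3 + 6)))²*(-22) = (3 + (-1 - √9))²*(-22) = (3 + (-1 - 1*3))²*(-22) = (3 + (-1 - 3))²*(-22) = (3 - 4)²*(-22) = (-1)²*(-22) = 1*(-22) = -22)
1/u = 1/(-22) = -1/22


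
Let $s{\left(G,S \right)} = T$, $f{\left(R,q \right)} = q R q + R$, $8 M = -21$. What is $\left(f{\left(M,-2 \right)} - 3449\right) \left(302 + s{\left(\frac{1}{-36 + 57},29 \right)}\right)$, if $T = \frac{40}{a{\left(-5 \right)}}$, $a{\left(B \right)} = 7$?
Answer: $- \frac{29829669}{28} \approx -1.0653 \cdot 10^{6}$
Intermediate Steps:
$M = - \frac{21}{8}$ ($M = \frac{1}{8} \left(-21\right) = - \frac{21}{8} \approx -2.625$)
$f{\left(R,q \right)} = R + R q^{2}$ ($f{\left(R,q \right)} = R q q + R = R q^{2} + R = R + R q^{2}$)
$T = \frac{40}{7} \approx 5.7143$
$s{\left(G,S \right)} = \frac{40}{7}$
$\left(f{\left(M,-2 \right)} - 3449\right) \left(302 + s{\left(\frac{1}{-36 + 57},29 \right)}\right) = \left(- \frac{21 \left(1 + \left(-2\right)^{2}\right)}{8} - 3449\right) \left(302 + \frac{40}{7}\right) = \left(- \frac{21 \left(1 + 4\right)}{8} - 3449\right) \frac{2154}{7} = \left(\left(- \frac{21}{8}\right) 5 - 3449\right) \frac{2154}{7} = \left(- \frac{105}{8} - 3449\right) \frac{2154}{7} = \left(- \frac{27697}{8}\right) \frac{2154}{7} = - \frac{29829669}{28}$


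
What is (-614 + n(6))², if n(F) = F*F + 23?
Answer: 308025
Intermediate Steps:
n(F) = 23 + F² (n(F) = F² + 23 = 23 + F²)
(-614 + n(6))² = (-614 + (23 + 6²))² = (-614 + (23 + 36))² = (-614 + 59)² = (-555)² = 308025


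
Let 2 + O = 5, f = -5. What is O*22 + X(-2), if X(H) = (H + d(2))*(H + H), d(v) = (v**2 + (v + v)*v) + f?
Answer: 46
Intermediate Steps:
d(v) = -5 + 3*v**2 (d(v) = (v**2 + (v + v)*v) - 5 = (v**2 + (2*v)*v) - 5 = (v**2 + 2*v**2) - 5 = 3*v**2 - 5 = -5 + 3*v**2)
X(H) = 2*H*(7 + H) (X(H) = (H + (-5 + 3*2**2))*(H + H) = (H + (-5 + 3*4))*(2*H) = (H + (-5 + 12))*(2*H) = (H + 7)*(2*H) = (7 + H)*(2*H) = 2*H*(7 + H))
O = 3 (O = -2 + 5 = 3)
O*22 + X(-2) = 3*22 + 2*(-2)*(7 - 2) = 66 + 2*(-2)*5 = 66 - 20 = 46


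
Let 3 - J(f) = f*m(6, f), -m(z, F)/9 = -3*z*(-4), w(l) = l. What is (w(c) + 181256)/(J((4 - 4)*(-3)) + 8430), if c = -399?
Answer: 180857/8433 ≈ 21.446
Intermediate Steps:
m(z, F) = -108*z (m(z, F) = -9*(-3*z)*(-4) = -108*z)
J(f) = 3 + 648*f (J(f) = 3 - f*(-108*6) = 3 - f*(-648) = 3 - (-648)*f = 3 + 648*f)
(w(c) + 181256)/(J((4 - 4)*(-3)) + 8430) = (-399 + 181256)/((3 + 648*((4 - 4)*(-3))) + 8430) = 180857/((3 + 648*(0*(-3))) + 8430) = 180857/((3 + 648*0) + 8430) = 180857/((3 + 0) + 8430) = 180857/(3 + 8430) = 180857/8433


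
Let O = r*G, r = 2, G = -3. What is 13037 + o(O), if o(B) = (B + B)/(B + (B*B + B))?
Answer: 26073/2 ≈ 13037.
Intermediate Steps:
O = -6 (O = 2*(-3) = -6)
o(B) = 2*B/(B**2 + 2*B) (o(B) = (2*B)/(B + (B**2 + B)) = (2*B)/(B + (B + B**2)) = (2*B)/(B**2 + 2*B) = 2*B/(B**2 + 2*B))
13037 + o(O) = 13037 + 2/(2 - 6) = 13037 + 2/(-4) = 13037 + 2*(-1/4) = 13037 - 1/2 = 26073/2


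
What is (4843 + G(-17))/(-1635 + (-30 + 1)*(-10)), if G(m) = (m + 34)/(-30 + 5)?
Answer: -121058/33625 ≈ -3.6002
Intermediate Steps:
G(m) = -34/25 - m/25 (G(m) = (34 + m)/(-25) = (34 + m)*(-1/25) = -34/25 - m/25)
(4843 + G(-17))/(-1635 + (-30 + 1)*(-10)) = (4843 + (-34/25 - 1/25*(-17)))/(-1635 + (-30 + 1)*(-10)) = (4843 + (-34/25 + 17/25))/(-1635 - 29*(-10)) = (4843 - 17/25)/(-1635 + 290) = (121058/25)/(-1345) = (121058/25)*(-1/1345) = -121058/33625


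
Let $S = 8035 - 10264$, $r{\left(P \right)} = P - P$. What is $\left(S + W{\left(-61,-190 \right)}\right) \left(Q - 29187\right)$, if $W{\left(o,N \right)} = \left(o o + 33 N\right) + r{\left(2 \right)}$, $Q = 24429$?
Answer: $22733724$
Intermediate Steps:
$r{\left(P \right)} = 0$
$W{\left(o,N \right)} = o^{2} + 33 N$ ($W{\left(o,N \right)} = \left(o o + 33 N\right) + 0 = \left(o^{2} + 33 N\right) + 0 = o^{2} + 33 N$)
$S = -2229$ ($S = 8035 - 10264 = -2229$)
$\left(S + W{\left(-61,-190 \right)}\right) \left(Q - 29187\right) = \left(-2229 + \left(\left(-61\right)^{2} + 33 \left(-190\right)\right)\right) \left(24429 - 29187\right) = \left(-2229 + \left(3721 - 6270\right)\right) \left(-4758\right) = \left(-2229 - 2549\right) \left(-4758\right) = \left(-4778\right) \left(-4758\right) = 22733724$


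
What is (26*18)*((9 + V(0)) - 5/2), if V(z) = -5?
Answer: 702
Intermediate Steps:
(26*18)*((9 + V(0)) - 5/2) = (26*18)*((9 - 5) - 5/2) = 468*(4 - 5*½) = 468*(4 - 5/2) = 468*(3/2) = 702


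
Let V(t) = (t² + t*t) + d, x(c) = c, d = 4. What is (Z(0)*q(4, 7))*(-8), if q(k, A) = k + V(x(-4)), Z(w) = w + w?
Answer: 0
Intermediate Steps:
Z(w) = 2*w
V(t) = 4 + 2*t² (V(t) = (t² + t*t) + 4 = (t² + t²) + 4 = 2*t² + 4 = 4 + 2*t²)
q(k, A) = 36 + k (q(k, A) = k + (4 + 2*(-4)²) = k + (4 + 2*16) = k + (4 + 32) = k + 36 = 36 + k)
(Z(0)*q(4, 7))*(-8) = ((2*0)*(36 + 4))*(-8) = (0*40)*(-8) = 0*(-8) = 0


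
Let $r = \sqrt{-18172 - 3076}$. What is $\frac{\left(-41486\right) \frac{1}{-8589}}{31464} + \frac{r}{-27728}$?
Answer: $\frac{20743}{135122148} - \frac{i \sqrt{83}}{1733} \approx 0.00015351 - 0.005257 i$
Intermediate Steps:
$r = 16 i \sqrt{83}$ ($r = \sqrt{-21248} = 16 i \sqrt{83} \approx 145.77 i$)
$\frac{\left(-41486\right) \frac{1}{-8589}}{31464} + \frac{r}{-27728} = \frac{\left(-41486\right) \frac{1}{-8589}}{31464} + \frac{16 i \sqrt{83}}{-27728} = \left(-41486\right) \left(- \frac{1}{8589}\right) \frac{1}{31464} + 16 i \sqrt{83} \left(- \frac{1}{27728}\right) = \frac{41486}{8589} \cdot \frac{1}{31464} - \frac{i \sqrt{83}}{1733} = \frac{20743}{135122148} - \frac{i \sqrt{83}}{1733}$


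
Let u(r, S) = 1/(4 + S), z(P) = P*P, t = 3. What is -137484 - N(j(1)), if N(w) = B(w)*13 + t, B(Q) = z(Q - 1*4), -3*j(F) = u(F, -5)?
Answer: -1238956/9 ≈ -1.3766e+5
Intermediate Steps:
z(P) = P²
j(F) = ⅓ (j(F) = -1/(3*(4 - 5)) = -⅓/(-1) = -⅓*(-1) = ⅓)
B(Q) = (-4 + Q)² (B(Q) = (Q - 1*4)² = (Q - 4)² = (-4 + Q)²)
N(w) = 3 + 13*(-4 + w)² (N(w) = (-4 + w)²*13 + 3 = 13*(-4 + w)² + 3 = 3 + 13*(-4 + w)²)
-137484 - N(j(1)) = -137484 - (3 + 13*(-4 + ⅓)²) = -137484 - (3 + 13*(-11/3)²) = -137484 - (3 + 13*(121/9)) = -137484 - (3 + 1573/9) = -137484 - 1*1600/9 = -137484 - 1600/9 = -1238956/9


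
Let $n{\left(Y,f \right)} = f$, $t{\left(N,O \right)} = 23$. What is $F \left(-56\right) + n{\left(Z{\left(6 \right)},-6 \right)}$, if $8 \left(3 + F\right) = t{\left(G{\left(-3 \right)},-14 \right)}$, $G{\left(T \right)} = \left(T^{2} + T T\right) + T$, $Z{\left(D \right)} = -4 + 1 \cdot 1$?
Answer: $1$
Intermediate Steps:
$Z{\left(D \right)} = -3$ ($Z{\left(D \right)} = -4 + 1 = -3$)
$G{\left(T \right)} = T + 2 T^{2}$ ($G{\left(T \right)} = \left(T^{2} + T^{2}\right) + T = 2 T^{2} + T = T + 2 T^{2}$)
$F = - \frac{1}{8}$ ($F = -3 + \frac{1}{8} \cdot 23 = -3 + \frac{23}{8} = - \frac{1}{8} \approx -0.125$)
$F \left(-56\right) + n{\left(Z{\left(6 \right)},-6 \right)} = \left(- \frac{1}{8}\right) \left(-56\right) - 6 = 7 - 6 = 1$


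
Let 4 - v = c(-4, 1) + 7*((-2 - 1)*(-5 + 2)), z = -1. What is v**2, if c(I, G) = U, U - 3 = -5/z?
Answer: 4489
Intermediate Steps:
U = 8 (U = 3 - 5/(-1) = 3 - 5*(-1) = 3 + 5 = 8)
c(I, G) = 8
v = -67 (v = 4 - (8 + 7*((-2 - 1)*(-5 + 2))) = 4 - (8 + 7*(-3*(-3))) = 4 - (8 + 7*9) = 4 - (8 + 63) = 4 - 1*71 = 4 - 71 = -67)
v**2 = (-67)**2 = 4489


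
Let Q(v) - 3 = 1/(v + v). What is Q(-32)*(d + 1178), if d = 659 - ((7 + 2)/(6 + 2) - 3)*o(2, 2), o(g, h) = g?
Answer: 1406333/256 ≈ 5493.5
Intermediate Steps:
Q(v) = 3 + 1/(2*v) (Q(v) = 3 + 1/(v + v) = 3 + 1/(2*v))
d = 2651/4 (d = 659 - ((7 + 2)/(6 + 2) - 3)*2 = 659 - (9/8 - 3)*2 = 659 - (-15)*2/8 = 659 - 1*(-15/4) = 659 + 15/4 = 2651/4 ≈ 662.75)
Q(-32)*(d + 1178) = (3 + (½)/(-32))*(2651/4 + 1178) = (3 + (½)*(-1/32))*(7363/4) = (3 - 1/64)*(7363/4) = (191/64)*(7363/4) = 1406333/256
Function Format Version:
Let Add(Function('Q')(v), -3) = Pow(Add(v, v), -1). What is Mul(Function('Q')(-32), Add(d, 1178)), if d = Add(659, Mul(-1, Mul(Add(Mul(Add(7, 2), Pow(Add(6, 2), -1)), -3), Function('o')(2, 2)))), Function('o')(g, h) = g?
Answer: Rational(1406333, 256) ≈ 5493.5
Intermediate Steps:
Function('Q')(v) = Add(3, Mul(Rational(1, 2), Pow(v, -1))) (Function('Q')(v) = Add(3, Pow(Add(v, v), -1)) = Add(3, Pow(Mul(2, v), -1)) = Add(3, Mul(Rational(1, 2), Pow(v, -1))))
d = Rational(2651, 4) (d = Add(659, Mul(-1, Mul(Add(Mul(Add(7, 2), Pow(Add(6, 2), -1)), -3), 2))) = Add(659, Mul(-1, Mul(Add(Mul(9, Pow(8, -1)), -3), 2))) = Add(659, Mul(-1, Mul(Add(Mul(9, Rational(1, 8)), -3), 2))) = Add(659, Mul(-1, Mul(Add(Rational(9, 8), -3), 2))) = Add(659, Mul(-1, Mul(Rational(-15, 8), 2))) = Add(659, Mul(-1, Rational(-15, 4))) = Add(659, Rational(15, 4)) = Rational(2651, 4) ≈ 662.75)
Mul(Function('Q')(-32), Add(d, 1178)) = Mul(Add(3, Mul(Rational(1, 2), Pow(-32, -1))), Add(Rational(2651, 4), 1178)) = Mul(Add(3, Mul(Rational(1, 2), Rational(-1, 32))), Rational(7363, 4)) = Mul(Add(3, Rational(-1, 64)), Rational(7363, 4)) = Mul(Rational(191, 64), Rational(7363, 4)) = Rational(1406333, 256)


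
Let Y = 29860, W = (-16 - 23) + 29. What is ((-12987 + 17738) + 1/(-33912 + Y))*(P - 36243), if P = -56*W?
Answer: -686935252833/4052 ≈ -1.6953e+8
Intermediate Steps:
W = -10 (W = -39 + 29 = -10)
P = 560 (P = -56*(-10) = 560)
((-12987 + 17738) + 1/(-33912 + Y))*(P - 36243) = ((-12987 + 17738) + 1/(-33912 + 29860))*(560 - 36243) = (4751 + 1/(-4052))*(-35683) = (4751 - 1/4052)*(-35683) = (19251051/4052)*(-35683) = -686935252833/4052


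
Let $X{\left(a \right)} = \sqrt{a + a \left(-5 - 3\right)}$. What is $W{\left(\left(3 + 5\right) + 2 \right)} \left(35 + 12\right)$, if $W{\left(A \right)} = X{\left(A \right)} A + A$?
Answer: $470 + 470 i \sqrt{70} \approx 470.0 + 3932.3 i$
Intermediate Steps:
$X{\left(a \right)} = \sqrt{7} \sqrt{- a}$ ($X{\left(a \right)} = \sqrt{a + a \left(-8\right)} = \sqrt{a - 8 a} = \sqrt{- 7 a} = \sqrt{7} \sqrt{- a}$)
$W{\left(A \right)} = A + A \sqrt{7} \sqrt{- A}$ ($W{\left(A \right)} = \sqrt{7} \sqrt{- A} A + A = A \sqrt{7} \sqrt{- A} + A = A + A \sqrt{7} \sqrt{- A}$)
$W{\left(\left(3 + 5\right) + 2 \right)} \left(35 + 12\right) = \left(\left(3 + 5\right) + 2\right) \left(1 + \sqrt{7} \sqrt{- (\left(3 + 5\right) + 2)}\right) \left(35 + 12\right) = \left(8 + 2\right) \left(1 + \sqrt{7} \sqrt{- (8 + 2)}\right) 47 = 10 \left(1 + \sqrt{7} \sqrt{\left(-1\right) 10}\right) 47 = 10 \left(1 + \sqrt{7} \sqrt{-10}\right) 47 = 10 \left(1 + \sqrt{7} i \sqrt{10}\right) 47 = 10 \left(1 + i \sqrt{70}\right) 47 = \left(10 + 10 i \sqrt{70}\right) 47 = 470 + 470 i \sqrt{70}$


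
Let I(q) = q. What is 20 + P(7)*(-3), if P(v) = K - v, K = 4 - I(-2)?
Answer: 23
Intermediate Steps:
K = 6 (K = 4 - 1*(-2) = 4 + 2 = 6)
P(v) = 6 - v
20 + P(7)*(-3) = 20 + (6 - 1*7)*(-3) = 20 + (6 - 7)*(-3) = 20 - 1*(-3) = 20 + 3 = 23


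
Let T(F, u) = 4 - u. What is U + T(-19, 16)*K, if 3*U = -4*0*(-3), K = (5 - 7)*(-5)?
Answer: -120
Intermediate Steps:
K = 10 (K = -2*(-5) = 10)
U = 0 (U = (-4*0*(-3))/3 = (0*(-3))/3 = (⅓)*0 = 0)
U + T(-19, 16)*K = 0 + (4 - 1*16)*10 = 0 + (4 - 16)*10 = 0 - 12*10 = 0 - 120 = -120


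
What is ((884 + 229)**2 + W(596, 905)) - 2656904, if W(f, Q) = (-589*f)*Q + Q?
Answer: -319112050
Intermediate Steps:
W(f, Q) = Q - 589*Q*f (W(f, Q) = -589*Q*f + Q = Q - 589*Q*f)
((884 + 229)**2 + W(596, 905)) - 2656904 = ((884 + 229)**2 + 905*(1 - 589*596)) - 2656904 = (1113**2 + 905*(1 - 351044)) - 2656904 = (1238769 + 905*(-351043)) - 2656904 = (1238769 - 317693915) - 2656904 = -316455146 - 2656904 = -319112050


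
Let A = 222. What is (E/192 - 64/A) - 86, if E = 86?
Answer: -101635/1184 ≈ -85.840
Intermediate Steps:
(E/192 - 64/A) - 86 = (86/192 - 64/222) - 86 = (86*(1/192) - 64*1/222) - 86 = (43/96 - 32/111) - 86 = 189/1184 - 86 = -101635/1184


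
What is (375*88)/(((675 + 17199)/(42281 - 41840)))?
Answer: 269500/331 ≈ 814.20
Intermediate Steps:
(375*88)/(((675 + 17199)/(42281 - 41840))) = 33000/((17874/441)) = 33000/((17874*(1/441))) = 33000/(1986/49) = 33000*(49/1986) = 269500/331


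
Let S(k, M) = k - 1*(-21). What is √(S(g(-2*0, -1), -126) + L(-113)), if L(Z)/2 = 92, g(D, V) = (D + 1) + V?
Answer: √205 ≈ 14.318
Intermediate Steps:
g(D, V) = 1 + D + V (g(D, V) = (1 + D) + V = 1 + D + V)
S(k, M) = 21 + k (S(k, M) = k + 21 = 21 + k)
L(Z) = 184 (L(Z) = 2*92 = 184)
√(S(g(-2*0, -1), -126) + L(-113)) = √((21 + (1 - 2*0 - 1)) + 184) = √((21 + (1 + 0 - 1)) + 184) = √((21 + 0) + 184) = √(21 + 184) = √205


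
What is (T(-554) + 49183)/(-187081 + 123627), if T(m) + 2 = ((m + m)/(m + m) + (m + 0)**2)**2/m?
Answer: 94170798615/35153516 ≈ 2678.8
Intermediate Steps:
T(m) = -2 + (1 + m**2)**2/m (T(m) = -2 + ((m + m)/(m + m) + (m + 0)**2)**2/m = -2 + ((2*m)/((2*m)) + m**2)**2/m = -2 + ((2*m)*(1/(2*m)) + m**2)**2/m = -2 + (1 + m**2)**2/m)
(T(-554) + 49183)/(-187081 + 123627) = ((-2 + (1 + (-554)**2)**2/(-554)) + 49183)/(-187081 + 123627) = ((-2 - (1 + 306916)**2/554) + 49183)/(-63454) = ((-2 - 1/554*306917**2) + 49183)*(-1/63454) = ((-2 - 1/554*94198044889) + 49183)*(-1/63454) = ((-2 - 94198044889/554) + 49183)*(-1/63454) = (-94198045997/554 + 49183)*(-1/63454) = -94170798615/554*(-1/63454) = 94170798615/35153516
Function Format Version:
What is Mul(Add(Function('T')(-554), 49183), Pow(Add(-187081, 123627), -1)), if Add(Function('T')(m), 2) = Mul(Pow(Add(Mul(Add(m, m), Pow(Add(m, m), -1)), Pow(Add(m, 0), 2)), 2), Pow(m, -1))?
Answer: Rational(94170798615, 35153516) ≈ 2678.8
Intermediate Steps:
Function('T')(m) = Add(-2, Mul(Pow(m, -1), Pow(Add(1, Pow(m, 2)), 2))) (Function('T')(m) = Add(-2, Mul(Pow(Add(Mul(Add(m, m), Pow(Add(m, m), -1)), Pow(Add(m, 0), 2)), 2), Pow(m, -1))) = Add(-2, Mul(Pow(Add(Mul(Mul(2, m), Pow(Mul(2, m), -1)), Pow(m, 2)), 2), Pow(m, -1))) = Add(-2, Mul(Pow(Add(Mul(Mul(2, m), Mul(Rational(1, 2), Pow(m, -1))), Pow(m, 2)), 2), Pow(m, -1))) = Add(-2, Mul(Pow(Add(1, Pow(m, 2)), 2), Pow(m, -1))) = Add(-2, Mul(Pow(m, -1), Pow(Add(1, Pow(m, 2)), 2))))
Mul(Add(Function('T')(-554), 49183), Pow(Add(-187081, 123627), -1)) = Mul(Add(Add(-2, Mul(Pow(-554, -1), Pow(Add(1, Pow(-554, 2)), 2))), 49183), Pow(Add(-187081, 123627), -1)) = Mul(Add(Add(-2, Mul(Rational(-1, 554), Pow(Add(1, 306916), 2))), 49183), Pow(-63454, -1)) = Mul(Add(Add(-2, Mul(Rational(-1, 554), Pow(306917, 2))), 49183), Rational(-1, 63454)) = Mul(Add(Add(-2, Mul(Rational(-1, 554), 94198044889)), 49183), Rational(-1, 63454)) = Mul(Add(Add(-2, Rational(-94198044889, 554)), 49183), Rational(-1, 63454)) = Mul(Add(Rational(-94198045997, 554), 49183), Rational(-1, 63454)) = Mul(Rational(-94170798615, 554), Rational(-1, 63454)) = Rational(94170798615, 35153516)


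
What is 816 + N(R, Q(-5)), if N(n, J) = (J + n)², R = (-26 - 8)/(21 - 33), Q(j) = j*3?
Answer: 34705/36 ≈ 964.03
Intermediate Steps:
Q(j) = 3*j
R = 17/6 (R = -34/(-12) = -34*(-1/12) = 17/6 ≈ 2.8333)
816 + N(R, Q(-5)) = 816 + (3*(-5) + 17/6)² = 816 + (-15 + 17/6)² = 816 + (-73/6)² = 816 + 5329/36 = 34705/36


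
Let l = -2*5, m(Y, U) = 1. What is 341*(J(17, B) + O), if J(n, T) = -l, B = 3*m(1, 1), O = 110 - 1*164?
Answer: -15004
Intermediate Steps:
O = -54 (O = 110 - 164 = -54)
l = -10
B = 3 (B = 3*1 = 3)
J(n, T) = 10 (J(n, T) = -1*(-10) = 10)
341*(J(17, B) + O) = 341*(10 - 54) = 341*(-44) = -15004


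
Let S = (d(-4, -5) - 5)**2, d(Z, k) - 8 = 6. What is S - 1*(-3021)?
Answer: 3102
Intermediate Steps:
d(Z, k) = 14 (d(Z, k) = 8 + 6 = 14)
S = 81 (S = (14 - 5)**2 = 9**2 = 81)
S - 1*(-3021) = 81 - 1*(-3021) = 81 + 3021 = 3102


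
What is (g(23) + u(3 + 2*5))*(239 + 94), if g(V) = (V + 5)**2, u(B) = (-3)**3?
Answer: 252081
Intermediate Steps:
u(B) = -27
g(V) = (5 + V)**2
(g(23) + u(3 + 2*5))*(239 + 94) = ((5 + 23)**2 - 27)*(239 + 94) = (28**2 - 27)*333 = (784 - 27)*333 = 757*333 = 252081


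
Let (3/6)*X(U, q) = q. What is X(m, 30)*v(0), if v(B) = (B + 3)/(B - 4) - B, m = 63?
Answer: -45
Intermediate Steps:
X(U, q) = 2*q
v(B) = -B + (3 + B)/(-4 + B) (v(B) = (3 + B)/(-4 + B) - B = -B + (3 + B)/(-4 + B))
X(m, 30)*v(0) = (2*30)*((3 - 1*0² + 5*0)/(-4 + 0)) = 60*((3 - 1*0 + 0)/(-4)) = 60*(-(3 + 0 + 0)/4) = 60*(-¼*3) = 60*(-¾) = -45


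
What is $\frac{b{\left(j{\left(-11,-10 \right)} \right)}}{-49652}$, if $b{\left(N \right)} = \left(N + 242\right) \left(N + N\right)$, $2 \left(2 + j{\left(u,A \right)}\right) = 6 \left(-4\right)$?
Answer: $\frac{1596}{12413} \approx 0.12857$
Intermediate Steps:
$j{\left(u,A \right)} = -14$ ($j{\left(u,A \right)} = -2 + \frac{6 \left(-4\right)}{2} = -2 + \frac{1}{2} \left(-24\right) = -2 - 12 = -14$)
$b{\left(N \right)} = 2 N \left(242 + N\right)$ ($b{\left(N \right)} = \left(242 + N\right) 2 N = 2 N \left(242 + N\right)$)
$\frac{b{\left(j{\left(-11,-10 \right)} \right)}}{-49652} = \frac{2 \left(-14\right) \left(242 - 14\right)}{-49652} = 2 \left(-14\right) 228 \left(- \frac{1}{49652}\right) = \left(-6384\right) \left(- \frac{1}{49652}\right) = \frac{1596}{12413}$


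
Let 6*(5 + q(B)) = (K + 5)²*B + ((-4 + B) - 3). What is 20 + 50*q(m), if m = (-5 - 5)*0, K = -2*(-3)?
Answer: -865/3 ≈ -288.33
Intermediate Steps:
K = 6
m = 0 (m = -10*0 = 0)
q(B) = -37/6 + 61*B/3 (q(B) = -5 + ((6 + 5)²*B + ((-4 + B) - 3))/6 = -5 + (11²*B + (-7 + B))/6 = -5 + (121*B + (-7 + B))/6 = -5 + (-7 + 122*B)/6 = -5 + (-7/6 + 61*B/3) = -37/6 + 61*B/3)
20 + 50*q(m) = 20 + 50*(-37/6 + (61/3)*0) = 20 + 50*(-37/6 + 0) = 20 + 50*(-37/6) = 20 - 925/3 = -865/3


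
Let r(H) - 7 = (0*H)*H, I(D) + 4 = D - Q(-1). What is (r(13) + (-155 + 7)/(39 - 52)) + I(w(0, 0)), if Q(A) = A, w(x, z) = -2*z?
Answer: 200/13 ≈ 15.385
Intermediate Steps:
I(D) = -3 + D (I(D) = -4 + (D - 1*(-1)) = -4 + (D + 1) = -4 + (1 + D) = -3 + D)
r(H) = 7 (r(H) = 7 + (0*H)*H = 7 + 0*H = 7 + 0 = 7)
(r(13) + (-155 + 7)/(39 - 52)) + I(w(0, 0)) = (7 + (-155 + 7)/(39 - 52)) + (-3 - 2*0) = (7 - 148/(-13)) + (-3 + 0) = (7 - 148*(-1/13)) - 3 = (7 + 148/13) - 3 = 239/13 - 3 = 200/13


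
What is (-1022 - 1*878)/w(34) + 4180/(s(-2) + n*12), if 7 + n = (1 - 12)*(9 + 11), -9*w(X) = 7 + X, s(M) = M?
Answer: 23221610/55883 ≈ 415.54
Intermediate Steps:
w(X) = -7/9 - X/9 (w(X) = -(7 + X)/9 = -7/9 - X/9)
n = -227 (n = -7 + (1 - 12)*(9 + 11) = -7 - 11*20 = -7 - 220 = -227)
(-1022 - 1*878)/w(34) + 4180/(s(-2) + n*12) = (-1022 - 1*878)/(-7/9 - 1/9*34) + 4180/(-2 - 227*12) = (-1022 - 878)/(-7/9 - 34/9) + 4180/(-2 - 2724) = -1900/(-41/9) + 4180/(-2726) = -1900*(-9/41) + 4180*(-1/2726) = 17100/41 - 2090/1363 = 23221610/55883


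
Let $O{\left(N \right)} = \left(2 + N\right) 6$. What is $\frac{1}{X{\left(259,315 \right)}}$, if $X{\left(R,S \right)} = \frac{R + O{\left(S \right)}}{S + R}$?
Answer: $\frac{574}{2161} \approx 0.26562$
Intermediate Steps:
$O{\left(N \right)} = 12 + 6 N$
$X{\left(R,S \right)} = \frac{12 + R + 6 S}{R + S}$ ($X{\left(R,S \right)} = \frac{R + \left(12 + 6 S\right)}{S + R} = \frac{12 + R + 6 S}{R + S}$)
$\frac{1}{X{\left(259,315 \right)}} = \frac{1}{\frac{1}{259 + 315} \left(12 + 259 + 6 \cdot 315\right)} = \frac{1}{\frac{1}{574} \left(12 + 259 + 1890\right)} = \frac{1}{\frac{1}{574} \cdot 2161} = \frac{1}{\frac{2161}{574}} = \frac{574}{2161}$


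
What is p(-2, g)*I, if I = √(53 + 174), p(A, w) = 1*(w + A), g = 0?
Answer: -2*√227 ≈ -30.133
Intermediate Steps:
p(A, w) = A + w (p(A, w) = 1*(A + w) = A + w)
I = √227 ≈ 15.067
p(-2, g)*I = (-2 + 0)*√227 = -2*√227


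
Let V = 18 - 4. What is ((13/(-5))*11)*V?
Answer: -2002/5 ≈ -400.40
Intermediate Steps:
V = 14
((13/(-5))*11)*V = ((13/(-5))*11)*14 = ((13*(-1/5))*11)*14 = -13/5*11*14 = -143/5*14 = -2002/5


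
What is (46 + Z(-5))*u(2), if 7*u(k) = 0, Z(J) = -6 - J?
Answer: 0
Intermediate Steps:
u(k) = 0 (u(k) = (1/7)*0 = 0)
(46 + Z(-5))*u(2) = (46 + (-6 - 1*(-5)))*0 = (46 + (-6 + 5))*0 = (46 - 1)*0 = 45*0 = 0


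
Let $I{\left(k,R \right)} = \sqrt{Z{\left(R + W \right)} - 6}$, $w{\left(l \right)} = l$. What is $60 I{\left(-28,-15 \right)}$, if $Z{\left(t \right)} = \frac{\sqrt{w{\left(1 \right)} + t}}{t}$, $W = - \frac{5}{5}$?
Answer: $15 \sqrt{-96 - i \sqrt{15}} \approx 2.964 - 147.0 i$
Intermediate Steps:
$W = -1$ ($W = \left(-5\right) \frac{1}{5} = -1$)
$Z{\left(t \right)} = \frac{\sqrt{1 + t}}{t}$
$I{\left(k,R \right)} = \sqrt{-6 + \frac{\sqrt{R}}{-1 + R}}$ ($I{\left(k,R \right)} = \sqrt{\frac{\sqrt{1 + \left(R - 1\right)}}{R - 1} - 6} = \sqrt{\frac{\sqrt{1 + \left(-1 + R\right)}}{-1 + R} - 6} = \sqrt{\frac{\sqrt{R}}{-1 + R} - 6} = \sqrt{-6 + \frac{\sqrt{R}}{-1 + R}}$)
$60 I{\left(-28,-15 \right)} = 60 \sqrt{\frac{6 + \sqrt{-15} - -90}{-1 - 15}} = 60 \sqrt{\frac{6 + i \sqrt{15} + 90}{-16}} = 60 \sqrt{- \frac{96 + i \sqrt{15}}{16}} = 60 \sqrt{-6 - \frac{i \sqrt{15}}{16}}$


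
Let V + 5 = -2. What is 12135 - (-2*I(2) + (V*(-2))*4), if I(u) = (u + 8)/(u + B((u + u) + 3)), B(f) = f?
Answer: 108731/9 ≈ 12081.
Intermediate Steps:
V = -7 (V = -5 - 2 = -7)
I(u) = (8 + u)/(3 + 3*u) (I(u) = (u + 8)/(u + ((u + u) + 3)) = (8 + u)/(u + (2*u + 3)) = (8 + u)/(u + (3 + 2*u)) = (8 + u)/(3 + 3*u))
12135 - (-2*I(2) + (V*(-2))*4) = 12135 - (-2*(8 + 2)/(3*(1 + 2)) - 7*(-2)*4) = 12135 - (-2*10/(3*3) + 14*4) = 12135 - (-2*10/(3*3) + 56) = 12135 - (-2*10/9 + 56) = 12135 - (-20/9 + 56) = 12135 - 1*484/9 = 12135 - 484/9 = 108731/9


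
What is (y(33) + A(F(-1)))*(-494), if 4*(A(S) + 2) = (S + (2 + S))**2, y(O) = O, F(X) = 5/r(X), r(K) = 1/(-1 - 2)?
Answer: -112138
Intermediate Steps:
r(K) = -1/3 (r(K) = 1/(-3) = -1/3)
F(X) = -15 (F(X) = 5/(-1/3) = 5*(-3) = -15)
A(S) = -2 + (2 + 2*S)**2/4 (A(S) = -2 + (S + (2 + S))**2/4 = -2 + (2 + 2*S)**2/4)
(y(33) + A(F(-1)))*(-494) = (33 + (-2 + (1 - 15)**2))*(-494) = (33 + (-2 + (-14)**2))*(-494) = (33 + (-2 + 196))*(-494) = (33 + 194)*(-494) = 227*(-494) = -112138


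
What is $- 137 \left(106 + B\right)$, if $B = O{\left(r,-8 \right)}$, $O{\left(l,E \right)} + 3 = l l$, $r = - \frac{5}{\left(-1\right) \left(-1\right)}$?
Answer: $-17536$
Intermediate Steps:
$r = -5$ ($r = - \frac{5}{1} = \left(-5\right) 1 = -5$)
$O{\left(l,E \right)} = -3 + l^{2}$ ($O{\left(l,E \right)} = -3 + l l = -3 + l^{2}$)
$B = 22$ ($B = -3 + \left(-5\right)^{2} = -3 + 25 = 22$)
$- 137 \left(106 + B\right) = - 137 \left(106 + 22\right) = \left(-137\right) 128 = -17536$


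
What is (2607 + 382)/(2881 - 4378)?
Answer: -2989/1497 ≈ -1.9967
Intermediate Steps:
(2607 + 382)/(2881 - 4378) = 2989/(-1497) = 2989*(-1/1497) = -2989/1497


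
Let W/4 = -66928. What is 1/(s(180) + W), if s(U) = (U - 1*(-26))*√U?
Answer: -16732/4478879779 - 309*√5/17915519116 ≈ -3.7743e-6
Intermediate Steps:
W = -267712 (W = 4*(-66928) = -267712)
s(U) = √U*(26 + U) (s(U) = (U + 26)*√U = (26 + U)*√U = √U*(26 + U))
1/(s(180) + W) = 1/(√180*(26 + 180) - 267712) = 1/((6*√5)*206 - 267712) = 1/(1236*√5 - 267712) = 1/(-267712 + 1236*√5)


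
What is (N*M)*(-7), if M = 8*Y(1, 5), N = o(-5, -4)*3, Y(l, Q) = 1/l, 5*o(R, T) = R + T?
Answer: 1512/5 ≈ 302.40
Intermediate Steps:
o(R, T) = R/5 + T/5 (o(R, T) = (R + T)/5 = R/5 + T/5)
N = -27/5 (N = ((⅕)*(-5) + (⅕)*(-4))*3 = (-1 - ⅘)*3 = -9/5*3 = -27/5 ≈ -5.4000)
M = 8 (M = 8/1 = 8*1 = 8)
(N*M)*(-7) = -27/5*8*(-7) = -216/5*(-7) = 1512/5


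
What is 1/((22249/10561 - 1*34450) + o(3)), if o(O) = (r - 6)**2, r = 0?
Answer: -10561/363424005 ≈ -2.9060e-5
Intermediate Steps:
o(O) = 36 (o(O) = (0 - 6)**2 = (-6)**2 = 36)
1/((22249/10561 - 1*34450) + o(3)) = 1/((22249/10561 - 1*34450) + 36) = 1/((22249*(1/10561) - 34450) + 36) = 1/((22249/10561 - 34450) + 36) = 1/(-363804201/10561 + 36) = 1/(-363424005/10561) = -10561/363424005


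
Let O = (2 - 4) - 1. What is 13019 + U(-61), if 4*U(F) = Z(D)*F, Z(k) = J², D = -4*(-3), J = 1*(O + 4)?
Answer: 52015/4 ≈ 13004.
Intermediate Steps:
O = -3 (O = -2 - 1 = -3)
J = 1 (J = 1*(-3 + 4) = 1*1 = 1)
D = 12
Z(k) = 1 (Z(k) = 1² = 1)
U(F) = F/4 (U(F) = (1*F)/4 = F/4)
13019 + U(-61) = 13019 + (¼)*(-61) = 13019 - 61/4 = 52015/4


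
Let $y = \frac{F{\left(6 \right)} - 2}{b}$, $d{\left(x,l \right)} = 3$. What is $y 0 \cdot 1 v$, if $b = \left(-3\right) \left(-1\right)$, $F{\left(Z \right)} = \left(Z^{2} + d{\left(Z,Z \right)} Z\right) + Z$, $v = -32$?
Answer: $0$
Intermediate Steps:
$F{\left(Z \right)} = Z^{2} + 4 Z$ ($F{\left(Z \right)} = \left(Z^{2} + 3 Z\right) + Z = Z^{2} + 4 Z$)
$b = 3$
$y = \frac{58}{3}$ ($y = \frac{6 \left(4 + 6\right) - 2}{3} = \left(6 \cdot 10 - 2\right) \frac{1}{3} = \left(60 - 2\right) \frac{1}{3} = 58 \cdot \frac{1}{3} = \frac{58}{3} \approx 19.333$)
$y 0 \cdot 1 v = \frac{58}{3} \cdot 0 \cdot 1 \left(-32\right) = 0 \cdot 1 \left(-32\right) = 0 \left(-32\right) = 0$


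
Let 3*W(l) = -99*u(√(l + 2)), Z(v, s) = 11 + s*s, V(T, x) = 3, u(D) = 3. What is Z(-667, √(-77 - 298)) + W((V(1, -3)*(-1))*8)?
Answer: -463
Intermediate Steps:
Z(v, s) = 11 + s²
W(l) = -99 (W(l) = (-99*3)/3 = (⅓)*(-297) = -99)
Z(-667, √(-77 - 298)) + W((V(1, -3)*(-1))*8) = (11 + (√(-77 - 298))²) - 99 = (11 + (√(-375))²) - 99 = (11 + (5*I*√15)²) - 99 = (11 - 375) - 99 = -364 - 99 = -463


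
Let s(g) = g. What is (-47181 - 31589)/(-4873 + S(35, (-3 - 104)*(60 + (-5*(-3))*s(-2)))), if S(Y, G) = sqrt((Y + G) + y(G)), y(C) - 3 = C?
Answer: 383846210/23752511 + 78770*I*sqrt(6382)/23752511 ≈ 16.16 + 0.26493*I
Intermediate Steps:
y(C) = 3 + C
S(Y, G) = sqrt(3 + Y + 2*G) (S(Y, G) = sqrt((Y + G) + (3 + G)) = sqrt((G + Y) + (3 + G)) = sqrt(3 + Y + 2*G))
(-47181 - 31589)/(-4873 + S(35, (-3 - 104)*(60 + (-5*(-3))*s(-2)))) = (-47181 - 31589)/(-4873 + sqrt(3 + 35 + 2*((-3 - 104)*(60 - 5*(-3)*(-2))))) = -78770/(-4873 + sqrt(3 + 35 + 2*(-107*(60 + 15*(-2))))) = -78770/(-4873 + sqrt(3 + 35 + 2*(-107*(60 - 30)))) = -78770/(-4873 + sqrt(3 + 35 + 2*(-107*30))) = -78770/(-4873 + sqrt(3 + 35 + 2*(-3210))) = -78770/(-4873 + sqrt(3 + 35 - 6420)) = -78770/(-4873 + sqrt(-6382)) = -78770/(-4873 + I*sqrt(6382))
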